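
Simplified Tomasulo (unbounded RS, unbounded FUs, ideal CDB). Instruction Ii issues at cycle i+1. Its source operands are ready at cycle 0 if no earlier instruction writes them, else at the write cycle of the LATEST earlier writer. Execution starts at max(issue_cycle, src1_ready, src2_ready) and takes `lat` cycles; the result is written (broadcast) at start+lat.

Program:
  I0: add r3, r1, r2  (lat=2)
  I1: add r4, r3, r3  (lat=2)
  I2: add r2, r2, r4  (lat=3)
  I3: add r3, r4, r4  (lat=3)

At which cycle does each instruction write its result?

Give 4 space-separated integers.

Answer: 3 5 8 8

Derivation:
I0 add r3: issue@1 deps=(None,None) exec_start@1 write@3
I1 add r4: issue@2 deps=(0,0) exec_start@3 write@5
I2 add r2: issue@3 deps=(None,1) exec_start@5 write@8
I3 add r3: issue@4 deps=(1,1) exec_start@5 write@8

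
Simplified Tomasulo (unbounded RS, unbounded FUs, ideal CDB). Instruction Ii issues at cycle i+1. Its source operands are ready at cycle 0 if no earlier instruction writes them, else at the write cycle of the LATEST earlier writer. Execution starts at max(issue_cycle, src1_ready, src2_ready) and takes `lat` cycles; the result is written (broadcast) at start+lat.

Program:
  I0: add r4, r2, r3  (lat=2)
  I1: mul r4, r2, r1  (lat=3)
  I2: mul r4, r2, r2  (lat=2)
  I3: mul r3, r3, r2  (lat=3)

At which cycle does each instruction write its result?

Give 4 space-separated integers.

I0 add r4: issue@1 deps=(None,None) exec_start@1 write@3
I1 mul r4: issue@2 deps=(None,None) exec_start@2 write@5
I2 mul r4: issue@3 deps=(None,None) exec_start@3 write@5
I3 mul r3: issue@4 deps=(None,None) exec_start@4 write@7

Answer: 3 5 5 7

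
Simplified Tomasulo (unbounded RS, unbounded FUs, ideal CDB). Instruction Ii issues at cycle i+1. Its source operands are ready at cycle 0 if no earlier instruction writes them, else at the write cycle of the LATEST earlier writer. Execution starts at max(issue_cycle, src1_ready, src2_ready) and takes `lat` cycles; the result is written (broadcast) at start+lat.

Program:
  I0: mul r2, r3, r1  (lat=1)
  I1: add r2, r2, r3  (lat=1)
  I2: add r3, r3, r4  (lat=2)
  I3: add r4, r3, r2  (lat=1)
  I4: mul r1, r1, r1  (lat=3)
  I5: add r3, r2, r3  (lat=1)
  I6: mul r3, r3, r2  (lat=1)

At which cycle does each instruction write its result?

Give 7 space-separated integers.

Answer: 2 3 5 6 8 7 8

Derivation:
I0 mul r2: issue@1 deps=(None,None) exec_start@1 write@2
I1 add r2: issue@2 deps=(0,None) exec_start@2 write@3
I2 add r3: issue@3 deps=(None,None) exec_start@3 write@5
I3 add r4: issue@4 deps=(2,1) exec_start@5 write@6
I4 mul r1: issue@5 deps=(None,None) exec_start@5 write@8
I5 add r3: issue@6 deps=(1,2) exec_start@6 write@7
I6 mul r3: issue@7 deps=(5,1) exec_start@7 write@8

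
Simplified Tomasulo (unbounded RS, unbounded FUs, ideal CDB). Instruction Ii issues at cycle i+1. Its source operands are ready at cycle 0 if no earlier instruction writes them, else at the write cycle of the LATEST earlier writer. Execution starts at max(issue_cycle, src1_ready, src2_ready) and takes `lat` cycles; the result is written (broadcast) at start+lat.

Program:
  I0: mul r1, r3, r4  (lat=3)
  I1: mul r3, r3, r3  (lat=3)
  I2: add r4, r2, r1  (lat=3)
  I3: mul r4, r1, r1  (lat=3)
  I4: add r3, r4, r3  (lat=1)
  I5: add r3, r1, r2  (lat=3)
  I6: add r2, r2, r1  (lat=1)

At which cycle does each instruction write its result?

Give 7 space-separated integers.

I0 mul r1: issue@1 deps=(None,None) exec_start@1 write@4
I1 mul r3: issue@2 deps=(None,None) exec_start@2 write@5
I2 add r4: issue@3 deps=(None,0) exec_start@4 write@7
I3 mul r4: issue@4 deps=(0,0) exec_start@4 write@7
I4 add r3: issue@5 deps=(3,1) exec_start@7 write@8
I5 add r3: issue@6 deps=(0,None) exec_start@6 write@9
I6 add r2: issue@7 deps=(None,0) exec_start@7 write@8

Answer: 4 5 7 7 8 9 8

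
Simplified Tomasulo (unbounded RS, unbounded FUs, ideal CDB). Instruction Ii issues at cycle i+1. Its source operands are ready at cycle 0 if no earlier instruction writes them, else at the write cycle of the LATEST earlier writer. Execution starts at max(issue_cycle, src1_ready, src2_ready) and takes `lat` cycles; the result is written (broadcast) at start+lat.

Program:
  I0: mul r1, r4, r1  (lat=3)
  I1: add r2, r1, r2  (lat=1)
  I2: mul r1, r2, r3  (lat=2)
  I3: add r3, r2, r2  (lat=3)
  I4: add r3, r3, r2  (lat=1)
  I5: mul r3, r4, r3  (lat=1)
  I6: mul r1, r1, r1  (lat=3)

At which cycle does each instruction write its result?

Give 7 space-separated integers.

Answer: 4 5 7 8 9 10 10

Derivation:
I0 mul r1: issue@1 deps=(None,None) exec_start@1 write@4
I1 add r2: issue@2 deps=(0,None) exec_start@4 write@5
I2 mul r1: issue@3 deps=(1,None) exec_start@5 write@7
I3 add r3: issue@4 deps=(1,1) exec_start@5 write@8
I4 add r3: issue@5 deps=(3,1) exec_start@8 write@9
I5 mul r3: issue@6 deps=(None,4) exec_start@9 write@10
I6 mul r1: issue@7 deps=(2,2) exec_start@7 write@10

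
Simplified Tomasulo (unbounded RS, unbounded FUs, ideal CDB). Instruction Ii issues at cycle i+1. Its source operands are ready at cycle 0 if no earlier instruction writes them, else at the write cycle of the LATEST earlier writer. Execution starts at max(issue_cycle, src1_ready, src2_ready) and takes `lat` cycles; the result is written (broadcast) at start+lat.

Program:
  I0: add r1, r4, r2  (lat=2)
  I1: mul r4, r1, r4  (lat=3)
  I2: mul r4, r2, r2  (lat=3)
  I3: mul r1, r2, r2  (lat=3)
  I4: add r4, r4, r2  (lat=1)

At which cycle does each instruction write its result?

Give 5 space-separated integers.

Answer: 3 6 6 7 7

Derivation:
I0 add r1: issue@1 deps=(None,None) exec_start@1 write@3
I1 mul r4: issue@2 deps=(0,None) exec_start@3 write@6
I2 mul r4: issue@3 deps=(None,None) exec_start@3 write@6
I3 mul r1: issue@4 deps=(None,None) exec_start@4 write@7
I4 add r4: issue@5 deps=(2,None) exec_start@6 write@7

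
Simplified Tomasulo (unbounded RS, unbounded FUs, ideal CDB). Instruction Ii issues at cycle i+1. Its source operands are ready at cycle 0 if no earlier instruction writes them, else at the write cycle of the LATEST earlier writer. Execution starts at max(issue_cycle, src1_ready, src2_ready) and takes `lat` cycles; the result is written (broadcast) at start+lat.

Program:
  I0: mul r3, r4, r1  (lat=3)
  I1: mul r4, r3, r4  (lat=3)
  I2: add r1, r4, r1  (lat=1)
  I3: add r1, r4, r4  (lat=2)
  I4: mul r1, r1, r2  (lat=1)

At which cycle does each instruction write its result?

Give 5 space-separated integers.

Answer: 4 7 8 9 10

Derivation:
I0 mul r3: issue@1 deps=(None,None) exec_start@1 write@4
I1 mul r4: issue@2 deps=(0,None) exec_start@4 write@7
I2 add r1: issue@3 deps=(1,None) exec_start@7 write@8
I3 add r1: issue@4 deps=(1,1) exec_start@7 write@9
I4 mul r1: issue@5 deps=(3,None) exec_start@9 write@10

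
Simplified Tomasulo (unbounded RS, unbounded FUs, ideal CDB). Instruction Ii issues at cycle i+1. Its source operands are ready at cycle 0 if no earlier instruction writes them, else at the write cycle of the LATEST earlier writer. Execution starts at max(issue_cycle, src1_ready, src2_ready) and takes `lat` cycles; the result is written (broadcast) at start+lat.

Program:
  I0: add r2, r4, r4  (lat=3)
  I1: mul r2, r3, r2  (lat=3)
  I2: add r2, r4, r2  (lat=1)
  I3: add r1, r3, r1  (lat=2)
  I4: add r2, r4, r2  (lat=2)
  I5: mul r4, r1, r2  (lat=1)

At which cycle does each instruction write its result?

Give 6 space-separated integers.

Answer: 4 7 8 6 10 11

Derivation:
I0 add r2: issue@1 deps=(None,None) exec_start@1 write@4
I1 mul r2: issue@2 deps=(None,0) exec_start@4 write@7
I2 add r2: issue@3 deps=(None,1) exec_start@7 write@8
I3 add r1: issue@4 deps=(None,None) exec_start@4 write@6
I4 add r2: issue@5 deps=(None,2) exec_start@8 write@10
I5 mul r4: issue@6 deps=(3,4) exec_start@10 write@11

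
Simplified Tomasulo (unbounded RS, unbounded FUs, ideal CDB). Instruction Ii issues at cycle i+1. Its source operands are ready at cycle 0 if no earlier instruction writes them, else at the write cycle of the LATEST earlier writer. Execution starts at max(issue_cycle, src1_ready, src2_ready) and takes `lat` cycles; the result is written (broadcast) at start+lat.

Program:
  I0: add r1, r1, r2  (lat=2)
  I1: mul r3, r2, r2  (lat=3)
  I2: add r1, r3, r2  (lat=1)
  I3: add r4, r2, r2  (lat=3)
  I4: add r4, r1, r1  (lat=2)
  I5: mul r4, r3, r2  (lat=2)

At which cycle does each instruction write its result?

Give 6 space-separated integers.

Answer: 3 5 6 7 8 8

Derivation:
I0 add r1: issue@1 deps=(None,None) exec_start@1 write@3
I1 mul r3: issue@2 deps=(None,None) exec_start@2 write@5
I2 add r1: issue@3 deps=(1,None) exec_start@5 write@6
I3 add r4: issue@4 deps=(None,None) exec_start@4 write@7
I4 add r4: issue@5 deps=(2,2) exec_start@6 write@8
I5 mul r4: issue@6 deps=(1,None) exec_start@6 write@8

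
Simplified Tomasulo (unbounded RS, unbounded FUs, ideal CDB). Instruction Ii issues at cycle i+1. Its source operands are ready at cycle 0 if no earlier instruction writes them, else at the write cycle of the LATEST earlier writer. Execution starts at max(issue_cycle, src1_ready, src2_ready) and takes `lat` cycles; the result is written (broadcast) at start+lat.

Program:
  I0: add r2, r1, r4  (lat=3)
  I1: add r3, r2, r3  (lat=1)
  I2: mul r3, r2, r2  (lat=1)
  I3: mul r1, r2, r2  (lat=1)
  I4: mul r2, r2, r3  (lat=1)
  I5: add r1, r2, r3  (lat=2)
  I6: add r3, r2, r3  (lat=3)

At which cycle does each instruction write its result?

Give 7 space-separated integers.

I0 add r2: issue@1 deps=(None,None) exec_start@1 write@4
I1 add r3: issue@2 deps=(0,None) exec_start@4 write@5
I2 mul r3: issue@3 deps=(0,0) exec_start@4 write@5
I3 mul r1: issue@4 deps=(0,0) exec_start@4 write@5
I4 mul r2: issue@5 deps=(0,2) exec_start@5 write@6
I5 add r1: issue@6 deps=(4,2) exec_start@6 write@8
I6 add r3: issue@7 deps=(4,2) exec_start@7 write@10

Answer: 4 5 5 5 6 8 10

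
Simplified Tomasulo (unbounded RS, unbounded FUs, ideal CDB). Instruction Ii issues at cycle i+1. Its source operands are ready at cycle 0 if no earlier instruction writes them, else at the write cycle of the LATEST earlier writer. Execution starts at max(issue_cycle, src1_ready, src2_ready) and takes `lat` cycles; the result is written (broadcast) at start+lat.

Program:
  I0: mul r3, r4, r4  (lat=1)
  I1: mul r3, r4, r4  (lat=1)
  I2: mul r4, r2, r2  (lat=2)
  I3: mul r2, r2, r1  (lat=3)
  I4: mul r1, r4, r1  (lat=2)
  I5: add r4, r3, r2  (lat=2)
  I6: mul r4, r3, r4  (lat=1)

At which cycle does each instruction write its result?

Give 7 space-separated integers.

I0 mul r3: issue@1 deps=(None,None) exec_start@1 write@2
I1 mul r3: issue@2 deps=(None,None) exec_start@2 write@3
I2 mul r4: issue@3 deps=(None,None) exec_start@3 write@5
I3 mul r2: issue@4 deps=(None,None) exec_start@4 write@7
I4 mul r1: issue@5 deps=(2,None) exec_start@5 write@7
I5 add r4: issue@6 deps=(1,3) exec_start@7 write@9
I6 mul r4: issue@7 deps=(1,5) exec_start@9 write@10

Answer: 2 3 5 7 7 9 10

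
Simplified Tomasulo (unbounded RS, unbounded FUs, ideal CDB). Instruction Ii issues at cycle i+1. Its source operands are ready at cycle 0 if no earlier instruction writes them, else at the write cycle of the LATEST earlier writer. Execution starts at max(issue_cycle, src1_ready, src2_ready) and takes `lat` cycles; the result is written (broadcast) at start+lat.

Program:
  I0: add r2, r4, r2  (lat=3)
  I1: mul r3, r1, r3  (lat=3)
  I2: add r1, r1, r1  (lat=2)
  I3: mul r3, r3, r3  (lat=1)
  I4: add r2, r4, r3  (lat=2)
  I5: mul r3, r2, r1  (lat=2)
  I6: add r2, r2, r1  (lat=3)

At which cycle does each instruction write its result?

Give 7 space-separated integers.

Answer: 4 5 5 6 8 10 11

Derivation:
I0 add r2: issue@1 deps=(None,None) exec_start@1 write@4
I1 mul r3: issue@2 deps=(None,None) exec_start@2 write@5
I2 add r1: issue@3 deps=(None,None) exec_start@3 write@5
I3 mul r3: issue@4 deps=(1,1) exec_start@5 write@6
I4 add r2: issue@5 deps=(None,3) exec_start@6 write@8
I5 mul r3: issue@6 deps=(4,2) exec_start@8 write@10
I6 add r2: issue@7 deps=(4,2) exec_start@8 write@11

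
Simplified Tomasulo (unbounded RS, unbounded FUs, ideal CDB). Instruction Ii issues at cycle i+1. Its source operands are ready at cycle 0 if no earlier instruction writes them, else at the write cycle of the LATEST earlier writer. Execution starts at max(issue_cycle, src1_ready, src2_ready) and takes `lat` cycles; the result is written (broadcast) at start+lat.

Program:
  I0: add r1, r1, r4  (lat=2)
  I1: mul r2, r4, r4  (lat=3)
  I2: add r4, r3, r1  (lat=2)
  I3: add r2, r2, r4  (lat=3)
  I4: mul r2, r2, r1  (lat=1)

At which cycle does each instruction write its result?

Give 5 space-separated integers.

Answer: 3 5 5 8 9

Derivation:
I0 add r1: issue@1 deps=(None,None) exec_start@1 write@3
I1 mul r2: issue@2 deps=(None,None) exec_start@2 write@5
I2 add r4: issue@3 deps=(None,0) exec_start@3 write@5
I3 add r2: issue@4 deps=(1,2) exec_start@5 write@8
I4 mul r2: issue@5 deps=(3,0) exec_start@8 write@9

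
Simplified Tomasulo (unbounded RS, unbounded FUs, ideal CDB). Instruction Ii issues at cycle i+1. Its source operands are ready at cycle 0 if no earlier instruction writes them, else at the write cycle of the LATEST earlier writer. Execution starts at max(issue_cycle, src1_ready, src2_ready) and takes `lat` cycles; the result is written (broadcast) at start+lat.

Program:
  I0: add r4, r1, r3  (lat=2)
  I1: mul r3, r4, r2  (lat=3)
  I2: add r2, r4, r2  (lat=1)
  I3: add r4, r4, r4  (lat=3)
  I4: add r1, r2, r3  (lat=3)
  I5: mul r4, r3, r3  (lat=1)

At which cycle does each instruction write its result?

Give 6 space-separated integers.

Answer: 3 6 4 7 9 7

Derivation:
I0 add r4: issue@1 deps=(None,None) exec_start@1 write@3
I1 mul r3: issue@2 deps=(0,None) exec_start@3 write@6
I2 add r2: issue@3 deps=(0,None) exec_start@3 write@4
I3 add r4: issue@4 deps=(0,0) exec_start@4 write@7
I4 add r1: issue@5 deps=(2,1) exec_start@6 write@9
I5 mul r4: issue@6 deps=(1,1) exec_start@6 write@7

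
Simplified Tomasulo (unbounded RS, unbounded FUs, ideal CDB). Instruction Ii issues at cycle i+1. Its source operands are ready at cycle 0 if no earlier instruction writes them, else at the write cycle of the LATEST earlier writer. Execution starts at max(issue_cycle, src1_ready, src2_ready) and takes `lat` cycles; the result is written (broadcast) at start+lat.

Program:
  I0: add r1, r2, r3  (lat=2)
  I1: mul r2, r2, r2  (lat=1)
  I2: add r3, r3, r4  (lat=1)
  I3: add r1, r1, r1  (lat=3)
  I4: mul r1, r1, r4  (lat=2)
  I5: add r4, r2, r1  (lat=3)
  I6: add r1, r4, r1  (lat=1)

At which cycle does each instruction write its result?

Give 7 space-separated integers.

Answer: 3 3 4 7 9 12 13

Derivation:
I0 add r1: issue@1 deps=(None,None) exec_start@1 write@3
I1 mul r2: issue@2 deps=(None,None) exec_start@2 write@3
I2 add r3: issue@3 deps=(None,None) exec_start@3 write@4
I3 add r1: issue@4 deps=(0,0) exec_start@4 write@7
I4 mul r1: issue@5 deps=(3,None) exec_start@7 write@9
I5 add r4: issue@6 deps=(1,4) exec_start@9 write@12
I6 add r1: issue@7 deps=(5,4) exec_start@12 write@13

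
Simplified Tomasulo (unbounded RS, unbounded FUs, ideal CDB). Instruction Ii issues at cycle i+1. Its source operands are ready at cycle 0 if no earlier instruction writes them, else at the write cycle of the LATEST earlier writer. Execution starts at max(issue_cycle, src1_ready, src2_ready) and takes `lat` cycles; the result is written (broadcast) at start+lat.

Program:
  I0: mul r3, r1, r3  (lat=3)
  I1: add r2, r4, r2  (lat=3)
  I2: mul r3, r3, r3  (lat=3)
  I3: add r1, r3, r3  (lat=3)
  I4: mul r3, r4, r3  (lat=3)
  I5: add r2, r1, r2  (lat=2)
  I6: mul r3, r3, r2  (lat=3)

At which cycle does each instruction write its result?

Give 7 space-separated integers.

Answer: 4 5 7 10 10 12 15

Derivation:
I0 mul r3: issue@1 deps=(None,None) exec_start@1 write@4
I1 add r2: issue@2 deps=(None,None) exec_start@2 write@5
I2 mul r3: issue@3 deps=(0,0) exec_start@4 write@7
I3 add r1: issue@4 deps=(2,2) exec_start@7 write@10
I4 mul r3: issue@5 deps=(None,2) exec_start@7 write@10
I5 add r2: issue@6 deps=(3,1) exec_start@10 write@12
I6 mul r3: issue@7 deps=(4,5) exec_start@12 write@15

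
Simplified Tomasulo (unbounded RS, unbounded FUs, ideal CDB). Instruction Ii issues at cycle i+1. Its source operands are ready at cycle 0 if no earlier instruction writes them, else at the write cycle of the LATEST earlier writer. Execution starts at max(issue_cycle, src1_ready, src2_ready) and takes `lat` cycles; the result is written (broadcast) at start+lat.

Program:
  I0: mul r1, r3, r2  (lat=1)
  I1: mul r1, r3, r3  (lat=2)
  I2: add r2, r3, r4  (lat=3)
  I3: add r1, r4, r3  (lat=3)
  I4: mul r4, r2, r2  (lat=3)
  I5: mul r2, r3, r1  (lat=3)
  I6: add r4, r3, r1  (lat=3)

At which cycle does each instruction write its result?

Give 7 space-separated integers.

I0 mul r1: issue@1 deps=(None,None) exec_start@1 write@2
I1 mul r1: issue@2 deps=(None,None) exec_start@2 write@4
I2 add r2: issue@3 deps=(None,None) exec_start@3 write@6
I3 add r1: issue@4 deps=(None,None) exec_start@4 write@7
I4 mul r4: issue@5 deps=(2,2) exec_start@6 write@9
I5 mul r2: issue@6 deps=(None,3) exec_start@7 write@10
I6 add r4: issue@7 deps=(None,3) exec_start@7 write@10

Answer: 2 4 6 7 9 10 10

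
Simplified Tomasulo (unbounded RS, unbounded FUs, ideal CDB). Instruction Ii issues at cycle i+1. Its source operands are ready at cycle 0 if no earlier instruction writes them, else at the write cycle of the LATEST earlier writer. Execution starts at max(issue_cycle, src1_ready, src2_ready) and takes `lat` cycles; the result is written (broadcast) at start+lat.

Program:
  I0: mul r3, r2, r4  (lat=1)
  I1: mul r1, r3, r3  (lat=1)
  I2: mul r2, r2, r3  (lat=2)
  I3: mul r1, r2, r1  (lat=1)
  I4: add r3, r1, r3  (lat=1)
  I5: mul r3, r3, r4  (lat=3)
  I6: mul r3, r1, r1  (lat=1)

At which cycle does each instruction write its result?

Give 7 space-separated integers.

I0 mul r3: issue@1 deps=(None,None) exec_start@1 write@2
I1 mul r1: issue@2 deps=(0,0) exec_start@2 write@3
I2 mul r2: issue@3 deps=(None,0) exec_start@3 write@5
I3 mul r1: issue@4 deps=(2,1) exec_start@5 write@6
I4 add r3: issue@5 deps=(3,0) exec_start@6 write@7
I5 mul r3: issue@6 deps=(4,None) exec_start@7 write@10
I6 mul r3: issue@7 deps=(3,3) exec_start@7 write@8

Answer: 2 3 5 6 7 10 8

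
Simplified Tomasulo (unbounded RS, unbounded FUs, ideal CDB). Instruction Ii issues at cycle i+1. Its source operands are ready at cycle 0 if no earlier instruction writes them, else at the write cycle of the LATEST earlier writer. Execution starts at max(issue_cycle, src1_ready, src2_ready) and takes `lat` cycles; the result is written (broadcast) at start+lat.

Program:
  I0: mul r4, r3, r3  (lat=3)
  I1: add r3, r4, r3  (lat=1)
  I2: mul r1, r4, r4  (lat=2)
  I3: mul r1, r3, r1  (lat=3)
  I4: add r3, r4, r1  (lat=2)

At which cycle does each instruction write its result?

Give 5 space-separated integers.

I0 mul r4: issue@1 deps=(None,None) exec_start@1 write@4
I1 add r3: issue@2 deps=(0,None) exec_start@4 write@5
I2 mul r1: issue@3 deps=(0,0) exec_start@4 write@6
I3 mul r1: issue@4 deps=(1,2) exec_start@6 write@9
I4 add r3: issue@5 deps=(0,3) exec_start@9 write@11

Answer: 4 5 6 9 11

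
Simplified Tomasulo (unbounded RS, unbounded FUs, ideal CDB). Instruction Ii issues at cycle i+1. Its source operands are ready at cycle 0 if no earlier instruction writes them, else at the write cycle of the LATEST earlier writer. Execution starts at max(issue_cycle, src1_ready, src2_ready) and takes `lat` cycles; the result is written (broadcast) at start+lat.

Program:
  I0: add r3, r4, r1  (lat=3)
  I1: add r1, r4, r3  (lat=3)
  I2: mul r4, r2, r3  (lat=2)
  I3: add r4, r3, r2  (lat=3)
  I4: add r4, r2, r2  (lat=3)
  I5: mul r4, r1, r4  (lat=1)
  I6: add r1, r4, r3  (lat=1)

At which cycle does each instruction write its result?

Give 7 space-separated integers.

I0 add r3: issue@1 deps=(None,None) exec_start@1 write@4
I1 add r1: issue@2 deps=(None,0) exec_start@4 write@7
I2 mul r4: issue@3 deps=(None,0) exec_start@4 write@6
I3 add r4: issue@4 deps=(0,None) exec_start@4 write@7
I4 add r4: issue@5 deps=(None,None) exec_start@5 write@8
I5 mul r4: issue@6 deps=(1,4) exec_start@8 write@9
I6 add r1: issue@7 deps=(5,0) exec_start@9 write@10

Answer: 4 7 6 7 8 9 10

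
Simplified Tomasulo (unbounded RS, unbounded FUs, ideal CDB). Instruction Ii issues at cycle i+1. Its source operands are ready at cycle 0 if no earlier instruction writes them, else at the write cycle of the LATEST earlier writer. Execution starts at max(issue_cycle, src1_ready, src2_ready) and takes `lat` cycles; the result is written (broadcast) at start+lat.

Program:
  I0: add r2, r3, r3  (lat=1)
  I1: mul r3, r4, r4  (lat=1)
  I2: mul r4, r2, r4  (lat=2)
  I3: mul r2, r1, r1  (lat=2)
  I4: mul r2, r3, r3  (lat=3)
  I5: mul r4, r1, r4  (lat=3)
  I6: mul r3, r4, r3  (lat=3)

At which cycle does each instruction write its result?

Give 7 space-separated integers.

I0 add r2: issue@1 deps=(None,None) exec_start@1 write@2
I1 mul r3: issue@2 deps=(None,None) exec_start@2 write@3
I2 mul r4: issue@3 deps=(0,None) exec_start@3 write@5
I3 mul r2: issue@4 deps=(None,None) exec_start@4 write@6
I4 mul r2: issue@5 deps=(1,1) exec_start@5 write@8
I5 mul r4: issue@6 deps=(None,2) exec_start@6 write@9
I6 mul r3: issue@7 deps=(5,1) exec_start@9 write@12

Answer: 2 3 5 6 8 9 12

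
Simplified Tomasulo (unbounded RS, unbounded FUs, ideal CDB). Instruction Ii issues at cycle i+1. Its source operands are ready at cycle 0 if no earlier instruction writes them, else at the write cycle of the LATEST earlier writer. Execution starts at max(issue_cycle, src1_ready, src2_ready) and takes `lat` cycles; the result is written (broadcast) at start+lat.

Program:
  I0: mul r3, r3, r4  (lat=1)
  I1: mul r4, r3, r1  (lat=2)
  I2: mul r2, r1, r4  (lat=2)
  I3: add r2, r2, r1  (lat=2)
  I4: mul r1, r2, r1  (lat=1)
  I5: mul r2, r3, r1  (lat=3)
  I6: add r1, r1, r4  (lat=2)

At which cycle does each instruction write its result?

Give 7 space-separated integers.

Answer: 2 4 6 8 9 12 11

Derivation:
I0 mul r3: issue@1 deps=(None,None) exec_start@1 write@2
I1 mul r4: issue@2 deps=(0,None) exec_start@2 write@4
I2 mul r2: issue@3 deps=(None,1) exec_start@4 write@6
I3 add r2: issue@4 deps=(2,None) exec_start@6 write@8
I4 mul r1: issue@5 deps=(3,None) exec_start@8 write@9
I5 mul r2: issue@6 deps=(0,4) exec_start@9 write@12
I6 add r1: issue@7 deps=(4,1) exec_start@9 write@11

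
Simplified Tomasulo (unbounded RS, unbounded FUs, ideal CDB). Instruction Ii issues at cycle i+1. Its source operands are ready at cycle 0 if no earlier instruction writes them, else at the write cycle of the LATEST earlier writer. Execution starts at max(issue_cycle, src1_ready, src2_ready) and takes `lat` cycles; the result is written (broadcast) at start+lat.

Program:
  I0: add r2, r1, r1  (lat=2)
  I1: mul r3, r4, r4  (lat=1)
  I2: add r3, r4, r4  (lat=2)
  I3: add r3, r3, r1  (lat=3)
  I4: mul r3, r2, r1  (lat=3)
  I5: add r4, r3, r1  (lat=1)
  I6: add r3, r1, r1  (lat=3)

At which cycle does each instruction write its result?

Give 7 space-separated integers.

Answer: 3 3 5 8 8 9 10

Derivation:
I0 add r2: issue@1 deps=(None,None) exec_start@1 write@3
I1 mul r3: issue@2 deps=(None,None) exec_start@2 write@3
I2 add r3: issue@3 deps=(None,None) exec_start@3 write@5
I3 add r3: issue@4 deps=(2,None) exec_start@5 write@8
I4 mul r3: issue@5 deps=(0,None) exec_start@5 write@8
I5 add r4: issue@6 deps=(4,None) exec_start@8 write@9
I6 add r3: issue@7 deps=(None,None) exec_start@7 write@10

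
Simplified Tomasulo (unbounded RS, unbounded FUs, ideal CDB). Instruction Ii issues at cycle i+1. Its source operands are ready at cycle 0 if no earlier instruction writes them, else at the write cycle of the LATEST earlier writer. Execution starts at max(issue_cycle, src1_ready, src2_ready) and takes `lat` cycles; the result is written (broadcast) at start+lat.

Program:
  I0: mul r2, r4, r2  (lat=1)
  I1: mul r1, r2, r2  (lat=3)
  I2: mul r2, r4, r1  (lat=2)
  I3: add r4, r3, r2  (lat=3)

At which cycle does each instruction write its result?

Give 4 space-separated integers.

I0 mul r2: issue@1 deps=(None,None) exec_start@1 write@2
I1 mul r1: issue@2 deps=(0,0) exec_start@2 write@5
I2 mul r2: issue@3 deps=(None,1) exec_start@5 write@7
I3 add r4: issue@4 deps=(None,2) exec_start@7 write@10

Answer: 2 5 7 10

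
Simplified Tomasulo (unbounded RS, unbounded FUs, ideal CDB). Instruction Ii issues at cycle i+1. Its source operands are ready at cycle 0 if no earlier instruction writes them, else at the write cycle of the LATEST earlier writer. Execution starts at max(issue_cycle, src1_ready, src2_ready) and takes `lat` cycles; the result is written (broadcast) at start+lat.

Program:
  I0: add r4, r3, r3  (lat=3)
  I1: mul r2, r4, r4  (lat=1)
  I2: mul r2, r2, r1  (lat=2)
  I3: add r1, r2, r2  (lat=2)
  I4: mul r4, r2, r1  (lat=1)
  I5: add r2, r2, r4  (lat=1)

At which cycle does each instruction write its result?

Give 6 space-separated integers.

I0 add r4: issue@1 deps=(None,None) exec_start@1 write@4
I1 mul r2: issue@2 deps=(0,0) exec_start@4 write@5
I2 mul r2: issue@3 deps=(1,None) exec_start@5 write@7
I3 add r1: issue@4 deps=(2,2) exec_start@7 write@9
I4 mul r4: issue@5 deps=(2,3) exec_start@9 write@10
I5 add r2: issue@6 deps=(2,4) exec_start@10 write@11

Answer: 4 5 7 9 10 11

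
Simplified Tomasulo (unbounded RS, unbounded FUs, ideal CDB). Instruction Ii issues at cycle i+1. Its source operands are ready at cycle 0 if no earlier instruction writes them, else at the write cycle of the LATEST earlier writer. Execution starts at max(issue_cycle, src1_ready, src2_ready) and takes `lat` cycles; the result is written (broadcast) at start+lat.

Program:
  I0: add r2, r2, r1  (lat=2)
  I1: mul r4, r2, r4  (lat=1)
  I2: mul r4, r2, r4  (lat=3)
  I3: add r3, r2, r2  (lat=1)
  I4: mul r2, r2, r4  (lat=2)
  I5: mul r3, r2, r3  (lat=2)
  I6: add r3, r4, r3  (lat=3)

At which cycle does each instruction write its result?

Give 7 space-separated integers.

Answer: 3 4 7 5 9 11 14

Derivation:
I0 add r2: issue@1 deps=(None,None) exec_start@1 write@3
I1 mul r4: issue@2 deps=(0,None) exec_start@3 write@4
I2 mul r4: issue@3 deps=(0,1) exec_start@4 write@7
I3 add r3: issue@4 deps=(0,0) exec_start@4 write@5
I4 mul r2: issue@5 deps=(0,2) exec_start@7 write@9
I5 mul r3: issue@6 deps=(4,3) exec_start@9 write@11
I6 add r3: issue@7 deps=(2,5) exec_start@11 write@14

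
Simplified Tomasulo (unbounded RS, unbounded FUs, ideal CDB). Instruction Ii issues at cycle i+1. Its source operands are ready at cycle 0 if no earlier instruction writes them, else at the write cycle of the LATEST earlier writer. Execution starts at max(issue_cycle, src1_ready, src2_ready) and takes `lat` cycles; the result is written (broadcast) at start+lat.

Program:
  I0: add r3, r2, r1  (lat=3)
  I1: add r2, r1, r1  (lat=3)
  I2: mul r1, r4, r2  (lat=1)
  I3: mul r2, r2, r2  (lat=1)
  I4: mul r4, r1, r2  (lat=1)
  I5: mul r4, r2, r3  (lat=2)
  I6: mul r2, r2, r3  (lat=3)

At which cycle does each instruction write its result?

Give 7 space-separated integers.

I0 add r3: issue@1 deps=(None,None) exec_start@1 write@4
I1 add r2: issue@2 deps=(None,None) exec_start@2 write@5
I2 mul r1: issue@3 deps=(None,1) exec_start@5 write@6
I3 mul r2: issue@4 deps=(1,1) exec_start@5 write@6
I4 mul r4: issue@5 deps=(2,3) exec_start@6 write@7
I5 mul r4: issue@6 deps=(3,0) exec_start@6 write@8
I6 mul r2: issue@7 deps=(3,0) exec_start@7 write@10

Answer: 4 5 6 6 7 8 10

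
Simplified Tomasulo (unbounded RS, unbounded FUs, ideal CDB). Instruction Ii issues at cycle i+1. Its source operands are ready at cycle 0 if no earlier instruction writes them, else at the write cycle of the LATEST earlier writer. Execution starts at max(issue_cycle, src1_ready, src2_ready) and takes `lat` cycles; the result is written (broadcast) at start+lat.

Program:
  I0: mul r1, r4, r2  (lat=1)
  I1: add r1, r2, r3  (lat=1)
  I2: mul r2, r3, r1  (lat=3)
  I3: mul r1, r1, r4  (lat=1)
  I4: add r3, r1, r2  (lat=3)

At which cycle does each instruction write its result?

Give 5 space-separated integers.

I0 mul r1: issue@1 deps=(None,None) exec_start@1 write@2
I1 add r1: issue@2 deps=(None,None) exec_start@2 write@3
I2 mul r2: issue@3 deps=(None,1) exec_start@3 write@6
I3 mul r1: issue@4 deps=(1,None) exec_start@4 write@5
I4 add r3: issue@5 deps=(3,2) exec_start@6 write@9

Answer: 2 3 6 5 9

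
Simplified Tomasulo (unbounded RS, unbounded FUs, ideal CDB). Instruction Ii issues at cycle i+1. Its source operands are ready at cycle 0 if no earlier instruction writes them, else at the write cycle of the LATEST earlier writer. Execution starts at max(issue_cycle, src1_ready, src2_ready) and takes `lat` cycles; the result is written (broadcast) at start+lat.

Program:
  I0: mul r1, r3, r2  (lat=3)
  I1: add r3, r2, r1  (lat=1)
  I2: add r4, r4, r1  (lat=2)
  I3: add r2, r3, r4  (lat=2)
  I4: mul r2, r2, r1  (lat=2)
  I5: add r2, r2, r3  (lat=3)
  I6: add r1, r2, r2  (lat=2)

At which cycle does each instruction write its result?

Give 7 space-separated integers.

Answer: 4 5 6 8 10 13 15

Derivation:
I0 mul r1: issue@1 deps=(None,None) exec_start@1 write@4
I1 add r3: issue@2 deps=(None,0) exec_start@4 write@5
I2 add r4: issue@3 deps=(None,0) exec_start@4 write@6
I3 add r2: issue@4 deps=(1,2) exec_start@6 write@8
I4 mul r2: issue@5 deps=(3,0) exec_start@8 write@10
I5 add r2: issue@6 deps=(4,1) exec_start@10 write@13
I6 add r1: issue@7 deps=(5,5) exec_start@13 write@15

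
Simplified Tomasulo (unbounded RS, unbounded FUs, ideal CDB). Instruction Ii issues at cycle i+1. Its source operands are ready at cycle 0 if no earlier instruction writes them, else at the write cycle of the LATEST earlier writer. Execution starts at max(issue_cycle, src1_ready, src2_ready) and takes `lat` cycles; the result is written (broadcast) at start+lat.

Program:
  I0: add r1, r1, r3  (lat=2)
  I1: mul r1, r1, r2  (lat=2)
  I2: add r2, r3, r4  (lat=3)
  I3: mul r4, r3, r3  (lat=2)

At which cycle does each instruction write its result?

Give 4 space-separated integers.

I0 add r1: issue@1 deps=(None,None) exec_start@1 write@3
I1 mul r1: issue@2 deps=(0,None) exec_start@3 write@5
I2 add r2: issue@3 deps=(None,None) exec_start@3 write@6
I3 mul r4: issue@4 deps=(None,None) exec_start@4 write@6

Answer: 3 5 6 6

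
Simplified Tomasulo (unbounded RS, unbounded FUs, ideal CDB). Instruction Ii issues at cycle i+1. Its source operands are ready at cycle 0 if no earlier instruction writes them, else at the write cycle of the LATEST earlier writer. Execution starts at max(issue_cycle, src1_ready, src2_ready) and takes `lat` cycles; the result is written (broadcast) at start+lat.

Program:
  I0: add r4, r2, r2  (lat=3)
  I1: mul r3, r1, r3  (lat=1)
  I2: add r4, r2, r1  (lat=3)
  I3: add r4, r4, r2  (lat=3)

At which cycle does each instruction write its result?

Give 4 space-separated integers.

Answer: 4 3 6 9

Derivation:
I0 add r4: issue@1 deps=(None,None) exec_start@1 write@4
I1 mul r3: issue@2 deps=(None,None) exec_start@2 write@3
I2 add r4: issue@3 deps=(None,None) exec_start@3 write@6
I3 add r4: issue@4 deps=(2,None) exec_start@6 write@9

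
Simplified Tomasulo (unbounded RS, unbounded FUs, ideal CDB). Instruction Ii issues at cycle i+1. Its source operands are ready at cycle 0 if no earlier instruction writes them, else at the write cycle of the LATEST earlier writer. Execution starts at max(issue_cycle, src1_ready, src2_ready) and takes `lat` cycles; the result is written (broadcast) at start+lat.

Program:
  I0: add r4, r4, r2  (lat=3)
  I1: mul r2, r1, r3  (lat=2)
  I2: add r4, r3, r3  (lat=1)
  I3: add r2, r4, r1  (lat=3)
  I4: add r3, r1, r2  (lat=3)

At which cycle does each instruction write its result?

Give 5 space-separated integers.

Answer: 4 4 4 7 10

Derivation:
I0 add r4: issue@1 deps=(None,None) exec_start@1 write@4
I1 mul r2: issue@2 deps=(None,None) exec_start@2 write@4
I2 add r4: issue@3 deps=(None,None) exec_start@3 write@4
I3 add r2: issue@4 deps=(2,None) exec_start@4 write@7
I4 add r3: issue@5 deps=(None,3) exec_start@7 write@10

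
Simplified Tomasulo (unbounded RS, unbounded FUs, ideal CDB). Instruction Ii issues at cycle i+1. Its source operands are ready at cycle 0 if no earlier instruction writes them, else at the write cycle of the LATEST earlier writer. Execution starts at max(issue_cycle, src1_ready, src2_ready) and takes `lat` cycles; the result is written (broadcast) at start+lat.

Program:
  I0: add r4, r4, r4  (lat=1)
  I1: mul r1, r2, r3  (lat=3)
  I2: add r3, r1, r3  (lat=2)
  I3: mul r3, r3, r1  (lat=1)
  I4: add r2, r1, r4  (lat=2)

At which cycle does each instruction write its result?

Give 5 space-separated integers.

I0 add r4: issue@1 deps=(None,None) exec_start@1 write@2
I1 mul r1: issue@2 deps=(None,None) exec_start@2 write@5
I2 add r3: issue@3 deps=(1,None) exec_start@5 write@7
I3 mul r3: issue@4 deps=(2,1) exec_start@7 write@8
I4 add r2: issue@5 deps=(1,0) exec_start@5 write@7

Answer: 2 5 7 8 7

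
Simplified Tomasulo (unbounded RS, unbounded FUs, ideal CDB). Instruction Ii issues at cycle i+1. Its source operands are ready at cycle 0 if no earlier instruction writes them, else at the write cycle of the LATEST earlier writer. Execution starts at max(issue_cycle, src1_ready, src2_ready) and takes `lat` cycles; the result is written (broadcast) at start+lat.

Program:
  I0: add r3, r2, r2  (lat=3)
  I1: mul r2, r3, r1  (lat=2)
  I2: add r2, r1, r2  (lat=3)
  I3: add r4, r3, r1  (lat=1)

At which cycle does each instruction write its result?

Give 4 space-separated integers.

Answer: 4 6 9 5

Derivation:
I0 add r3: issue@1 deps=(None,None) exec_start@1 write@4
I1 mul r2: issue@2 deps=(0,None) exec_start@4 write@6
I2 add r2: issue@3 deps=(None,1) exec_start@6 write@9
I3 add r4: issue@4 deps=(0,None) exec_start@4 write@5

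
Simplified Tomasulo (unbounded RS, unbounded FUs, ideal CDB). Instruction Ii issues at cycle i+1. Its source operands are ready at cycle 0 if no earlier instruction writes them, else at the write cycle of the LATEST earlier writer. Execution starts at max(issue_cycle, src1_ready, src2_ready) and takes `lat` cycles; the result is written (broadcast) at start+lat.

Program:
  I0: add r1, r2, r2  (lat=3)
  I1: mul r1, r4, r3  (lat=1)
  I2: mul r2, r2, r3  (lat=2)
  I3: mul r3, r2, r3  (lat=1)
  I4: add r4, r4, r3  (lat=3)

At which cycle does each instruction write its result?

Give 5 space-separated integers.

Answer: 4 3 5 6 9

Derivation:
I0 add r1: issue@1 deps=(None,None) exec_start@1 write@4
I1 mul r1: issue@2 deps=(None,None) exec_start@2 write@3
I2 mul r2: issue@3 deps=(None,None) exec_start@3 write@5
I3 mul r3: issue@4 deps=(2,None) exec_start@5 write@6
I4 add r4: issue@5 deps=(None,3) exec_start@6 write@9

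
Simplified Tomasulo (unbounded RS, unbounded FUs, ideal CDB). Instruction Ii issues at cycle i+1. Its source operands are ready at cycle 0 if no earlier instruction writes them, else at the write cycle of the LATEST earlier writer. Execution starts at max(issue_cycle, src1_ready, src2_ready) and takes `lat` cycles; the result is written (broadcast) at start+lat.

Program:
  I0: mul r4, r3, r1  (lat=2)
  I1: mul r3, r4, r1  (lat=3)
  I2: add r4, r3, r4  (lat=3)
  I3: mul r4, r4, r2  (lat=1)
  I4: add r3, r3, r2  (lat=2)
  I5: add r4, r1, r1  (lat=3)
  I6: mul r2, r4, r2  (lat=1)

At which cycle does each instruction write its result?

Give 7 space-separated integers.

Answer: 3 6 9 10 8 9 10

Derivation:
I0 mul r4: issue@1 deps=(None,None) exec_start@1 write@3
I1 mul r3: issue@2 deps=(0,None) exec_start@3 write@6
I2 add r4: issue@3 deps=(1,0) exec_start@6 write@9
I3 mul r4: issue@4 deps=(2,None) exec_start@9 write@10
I4 add r3: issue@5 deps=(1,None) exec_start@6 write@8
I5 add r4: issue@6 deps=(None,None) exec_start@6 write@9
I6 mul r2: issue@7 deps=(5,None) exec_start@9 write@10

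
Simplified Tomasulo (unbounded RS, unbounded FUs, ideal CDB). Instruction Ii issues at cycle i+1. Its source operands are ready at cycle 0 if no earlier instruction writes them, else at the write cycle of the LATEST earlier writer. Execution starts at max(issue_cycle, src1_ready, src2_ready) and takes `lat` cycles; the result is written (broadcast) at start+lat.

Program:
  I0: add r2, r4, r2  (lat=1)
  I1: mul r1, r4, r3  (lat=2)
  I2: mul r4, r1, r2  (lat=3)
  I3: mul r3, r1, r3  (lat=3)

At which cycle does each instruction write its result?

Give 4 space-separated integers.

Answer: 2 4 7 7

Derivation:
I0 add r2: issue@1 deps=(None,None) exec_start@1 write@2
I1 mul r1: issue@2 deps=(None,None) exec_start@2 write@4
I2 mul r4: issue@3 deps=(1,0) exec_start@4 write@7
I3 mul r3: issue@4 deps=(1,None) exec_start@4 write@7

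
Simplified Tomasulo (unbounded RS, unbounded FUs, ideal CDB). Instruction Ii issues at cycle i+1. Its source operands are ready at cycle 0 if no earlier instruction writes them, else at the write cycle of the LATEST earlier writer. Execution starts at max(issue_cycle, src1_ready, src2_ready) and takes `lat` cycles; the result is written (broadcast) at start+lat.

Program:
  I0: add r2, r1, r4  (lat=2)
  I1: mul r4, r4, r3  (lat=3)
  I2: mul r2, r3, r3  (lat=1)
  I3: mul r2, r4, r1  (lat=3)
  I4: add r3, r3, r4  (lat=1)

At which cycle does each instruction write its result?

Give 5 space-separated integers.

Answer: 3 5 4 8 6

Derivation:
I0 add r2: issue@1 deps=(None,None) exec_start@1 write@3
I1 mul r4: issue@2 deps=(None,None) exec_start@2 write@5
I2 mul r2: issue@3 deps=(None,None) exec_start@3 write@4
I3 mul r2: issue@4 deps=(1,None) exec_start@5 write@8
I4 add r3: issue@5 deps=(None,1) exec_start@5 write@6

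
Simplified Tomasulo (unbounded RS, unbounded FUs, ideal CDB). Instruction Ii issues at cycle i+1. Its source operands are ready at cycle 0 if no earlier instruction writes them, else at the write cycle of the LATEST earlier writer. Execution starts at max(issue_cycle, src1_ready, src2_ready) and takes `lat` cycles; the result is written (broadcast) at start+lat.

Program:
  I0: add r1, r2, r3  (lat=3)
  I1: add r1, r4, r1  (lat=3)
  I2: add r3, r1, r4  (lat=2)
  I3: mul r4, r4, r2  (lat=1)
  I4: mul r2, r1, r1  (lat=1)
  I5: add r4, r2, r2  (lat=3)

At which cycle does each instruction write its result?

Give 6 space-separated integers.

Answer: 4 7 9 5 8 11

Derivation:
I0 add r1: issue@1 deps=(None,None) exec_start@1 write@4
I1 add r1: issue@2 deps=(None,0) exec_start@4 write@7
I2 add r3: issue@3 deps=(1,None) exec_start@7 write@9
I3 mul r4: issue@4 deps=(None,None) exec_start@4 write@5
I4 mul r2: issue@5 deps=(1,1) exec_start@7 write@8
I5 add r4: issue@6 deps=(4,4) exec_start@8 write@11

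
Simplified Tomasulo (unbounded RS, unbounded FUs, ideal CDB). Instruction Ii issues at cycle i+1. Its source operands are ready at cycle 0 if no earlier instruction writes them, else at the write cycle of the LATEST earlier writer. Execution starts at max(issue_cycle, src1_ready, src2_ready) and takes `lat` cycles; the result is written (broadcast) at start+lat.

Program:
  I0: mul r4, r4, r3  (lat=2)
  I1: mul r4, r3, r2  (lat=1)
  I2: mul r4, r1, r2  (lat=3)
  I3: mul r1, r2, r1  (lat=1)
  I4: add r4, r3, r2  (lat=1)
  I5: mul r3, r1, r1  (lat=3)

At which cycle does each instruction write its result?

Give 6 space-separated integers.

I0 mul r4: issue@1 deps=(None,None) exec_start@1 write@3
I1 mul r4: issue@2 deps=(None,None) exec_start@2 write@3
I2 mul r4: issue@3 deps=(None,None) exec_start@3 write@6
I3 mul r1: issue@4 deps=(None,None) exec_start@4 write@5
I4 add r4: issue@5 deps=(None,None) exec_start@5 write@6
I5 mul r3: issue@6 deps=(3,3) exec_start@6 write@9

Answer: 3 3 6 5 6 9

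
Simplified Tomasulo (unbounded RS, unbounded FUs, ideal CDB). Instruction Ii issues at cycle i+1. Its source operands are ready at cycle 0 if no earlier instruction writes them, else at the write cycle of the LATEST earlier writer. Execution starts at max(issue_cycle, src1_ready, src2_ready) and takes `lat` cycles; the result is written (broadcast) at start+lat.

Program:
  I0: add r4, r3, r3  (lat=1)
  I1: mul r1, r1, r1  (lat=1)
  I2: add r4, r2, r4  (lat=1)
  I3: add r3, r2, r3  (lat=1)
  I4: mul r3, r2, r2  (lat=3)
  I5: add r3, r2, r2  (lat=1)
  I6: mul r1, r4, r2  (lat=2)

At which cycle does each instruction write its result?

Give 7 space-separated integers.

I0 add r4: issue@1 deps=(None,None) exec_start@1 write@2
I1 mul r1: issue@2 deps=(None,None) exec_start@2 write@3
I2 add r4: issue@3 deps=(None,0) exec_start@3 write@4
I3 add r3: issue@4 deps=(None,None) exec_start@4 write@5
I4 mul r3: issue@5 deps=(None,None) exec_start@5 write@8
I5 add r3: issue@6 deps=(None,None) exec_start@6 write@7
I6 mul r1: issue@7 deps=(2,None) exec_start@7 write@9

Answer: 2 3 4 5 8 7 9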